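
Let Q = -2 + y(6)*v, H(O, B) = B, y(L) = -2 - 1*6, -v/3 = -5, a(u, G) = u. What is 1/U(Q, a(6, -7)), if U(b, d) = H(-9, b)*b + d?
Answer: 1/14890 ≈ 6.7159e-5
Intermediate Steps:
v = 15 (v = -3*(-5) = 15)
y(L) = -8 (y(L) = -2 - 6 = -8)
Q = -122 (Q = -2 - 8*15 = -2 - 120 = -122)
U(b, d) = d + b² (U(b, d) = b*b + d = b² + d = d + b²)
1/U(Q, a(6, -7)) = 1/(6 + (-122)²) = 1/(6 + 14884) = 1/14890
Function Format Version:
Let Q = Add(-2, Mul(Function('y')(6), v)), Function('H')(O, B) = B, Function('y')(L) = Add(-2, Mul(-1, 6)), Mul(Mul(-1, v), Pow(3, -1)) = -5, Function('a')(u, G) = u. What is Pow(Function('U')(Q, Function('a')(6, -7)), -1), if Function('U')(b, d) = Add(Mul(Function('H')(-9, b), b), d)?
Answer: Rational(1, 14890) ≈ 6.7159e-5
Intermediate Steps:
v = 15 (v = Mul(-3, -5) = 15)
Function('y')(L) = -8 (Function('y')(L) = Add(-2, -6) = -8)
Q = -122 (Q = Add(-2, Mul(-8, 15)) = Add(-2, -120) = -122)
Function('U')(b, d) = Add(d, Pow(b, 2)) (Function('U')(b, d) = Add(Mul(b, b), d) = Add(Pow(b, 2), d) = Add(d, Pow(b, 2)))
Pow(Function('U')(Q, Function('a')(6, -7)), -1) = Pow(Add(6, Pow(-122, 2)), -1) = Pow(Add(6, 14884), -1) = Pow(14890, -1) = Rational(1, 14890)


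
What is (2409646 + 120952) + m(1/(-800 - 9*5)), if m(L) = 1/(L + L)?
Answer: 5060351/2 ≈ 2.5302e+6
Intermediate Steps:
m(L) = 1/(2*L)
(2409646 + 120952) + m(1/(-800 - 9*5)) = (2409646 + 120952) + 1/(2*(1/(-800 - 9*5))) = 2530598 + 1/(2*(1/(-800 - 45))) = 2530598 + 1/(2*(1/(-845))) = 2530598 + 1/(2*(-1/845)) = 2530598 + (½)*(-845) = 2530598 - 845/2 = 5060351/2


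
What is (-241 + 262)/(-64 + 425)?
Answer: 21/361 ≈ 0.058172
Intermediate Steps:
(-241 + 262)/(-64 + 425) = 21/361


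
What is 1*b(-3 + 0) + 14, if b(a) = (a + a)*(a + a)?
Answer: 50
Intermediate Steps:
b(a) = 4*a² (b(a) = (2*a)*(2*a) = 4*a²)
1*b(-3 + 0) + 14 = 1*(4*(-3 + 0)²) + 14 = 1*(4*(-3)²) + 14 = 1*(4*9) + 14 = 1*36 + 14 = 36 + 14 = 50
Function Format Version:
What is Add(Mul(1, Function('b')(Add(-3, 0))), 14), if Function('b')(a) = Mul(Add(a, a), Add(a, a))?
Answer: 50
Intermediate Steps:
Function('b')(a) = Mul(4, Pow(a, 2)) (Function('b')(a) = Mul(Mul(2, a), Mul(2, a)) = Mul(4, Pow(a, 2)))
Add(Mul(1, Function('b')(Add(-3, 0))), 14) = Add(Mul(1, Mul(4, Pow(Add(-3, 0), 2))), 14) = Add(Mul(1, Mul(4, Pow(-3, 2))), 14) = Add(Mul(1, Mul(4, 9)), 14) = Add(Mul(1, 36), 14) = Add(36, 14) = 50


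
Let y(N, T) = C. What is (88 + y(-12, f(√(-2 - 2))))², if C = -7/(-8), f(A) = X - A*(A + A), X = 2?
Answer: 505521/64 ≈ 7898.8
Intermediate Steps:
f(A) = 2 - 2*A² (f(A) = 2 - A*(A + A) = 2 - A*2*A = 2 - 2*A²)
C = 7/8 (C = -7*(-⅛) = 7/8 ≈ 0.87500)
y(N, T) = 7/8
(88 + y(-12, f(√(-2 - 2))))² = (88 + 7/8)² = (711/8)² = 505521/64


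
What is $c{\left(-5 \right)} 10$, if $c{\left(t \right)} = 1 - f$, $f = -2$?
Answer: $30$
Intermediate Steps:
$c{\left(t \right)} = 3$ ($c{\left(t \right)} = 1 - -2 = 1 + 2 = 3$)
$c{\left(-5 \right)} 10 = 3 \cdot 10 = 30$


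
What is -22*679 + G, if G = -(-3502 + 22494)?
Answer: -33930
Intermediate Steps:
G = -18992 (G = -1*18992 = -18992)
-22*679 + G = -22*679 - 18992 = -14938 - 18992 = -33930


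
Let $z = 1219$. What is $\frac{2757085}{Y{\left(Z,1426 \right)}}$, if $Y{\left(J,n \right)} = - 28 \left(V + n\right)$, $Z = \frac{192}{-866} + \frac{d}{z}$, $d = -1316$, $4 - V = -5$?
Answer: $- \frac{551417}{8036} \approx -68.618$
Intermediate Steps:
$V = 9$ ($V = 4 - -5 = 4 + 5 = 9$)
$Z = - \frac{686852}{527827}$ ($Z = \frac{192}{-866} - \frac{1316}{1219} = 192 \left(- \frac{1}{866}\right) - \frac{1316}{1219} = - \frac{96}{433} - \frac{1316}{1219} = - \frac{686852}{527827} \approx -1.3013$)
$Y{\left(J,n \right)} = -252 - 28 n$ ($Y{\left(J,n \right)} = - 28 \left(9 + n\right) = -252 - 28 n$)
$\frac{2757085}{Y{\left(Z,1426 \right)}} = \frac{2757085}{-252 - 39928} = \frac{2757085}{-40180} = 2757085 \left(- \frac{1}{40180}\right) = - \frac{551417}{8036}$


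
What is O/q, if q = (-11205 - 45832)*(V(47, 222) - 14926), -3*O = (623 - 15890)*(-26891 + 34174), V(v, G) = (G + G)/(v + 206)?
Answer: 9376986311/215362243858 ≈ 0.043541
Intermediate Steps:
V(v, G) = 2*G/(206 + v) (V(v, G) = (2*G)/(206 + v) = 2*G/(206 + v))
O = 37063187 (O = -(623 - 15890)*(-26891 + 34174)/3 = -(-5089)*7283 = -⅓*(-111189561) = 37063187)
q = 215362243858/253 (q = (-11205 - 45832)*(2*222/(206 + 47) - 14926) = -57037*(2*222/253 - 14926) = -57037*(2*222*(1/253) - 14926) = -57037*(444/253 - 14926) = -57037*(-3775834/253) = 215362243858/253 ≈ 8.5123e+8)
O/q = 37063187/(215362243858/253) = 37063187*(253/215362243858) = 9376986311/215362243858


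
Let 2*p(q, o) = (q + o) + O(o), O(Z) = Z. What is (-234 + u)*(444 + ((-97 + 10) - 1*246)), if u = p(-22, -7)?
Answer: -27972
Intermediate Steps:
p(q, o) = o + q/2 (p(q, o) = ((q + o) + o)/2 = ((o + q) + o)/2 = (q + 2*o)/2 = o + q/2)
u = -18 (u = -7 + (½)*(-22) = -7 - 11 = -18)
(-234 + u)*(444 + ((-97 + 10) - 1*246)) = (-234 - 18)*(444 + ((-97 + 10) - 1*246)) = -252*(444 + (-87 - 246)) = -252*(444 - 333) = -252*111 = -27972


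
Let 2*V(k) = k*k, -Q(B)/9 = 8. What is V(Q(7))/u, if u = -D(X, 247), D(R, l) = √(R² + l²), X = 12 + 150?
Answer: -2592*√87253/87253 ≈ -8.7749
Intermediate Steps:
X = 162
Q(B) = -72 (Q(B) = -9*8 = -72)
V(k) = k²/2 (V(k) = (k*k)/2 = k²/2)
u = -√87253 (u = -√(162² + 247²) = -√(26244 + 61009) = -√87253 ≈ -295.39)
V(Q(7))/u = ((½)*(-72)²)/((-√87253)) = ((½)*5184)*(-√87253/87253) = 2592*(-√87253/87253) = -2592*√87253/87253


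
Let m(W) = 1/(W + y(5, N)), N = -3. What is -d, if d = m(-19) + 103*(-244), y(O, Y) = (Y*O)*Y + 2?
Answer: 703695/28 ≈ 25132.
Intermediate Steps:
y(O, Y) = 2 + O*Y**2 (y(O, Y) = (O*Y)*Y + 2 = O*Y**2 + 2 = 2 + O*Y**2)
m(W) = 1/(47 + W) (m(W) = 1/(W + (2 + 5*(-3)**2)) = 1/(W + (2 + 5*9)) = 1/(W + (2 + 45)) = 1/(W + 47) = 1/(47 + W))
d = -703695/28 (d = 1/(47 - 19) + 103*(-244) = 1/28 - 25132 = -703695/28 ≈ -25132.)
-d = -1*(-703695/28) = 703695/28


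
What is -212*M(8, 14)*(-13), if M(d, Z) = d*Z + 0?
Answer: 308672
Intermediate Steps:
M(d, Z) = Z*d (M(d, Z) = Z*d + 0 = Z*d)
-212*M(8, 14)*(-13) = -2968*8*(-13) = -212*112*(-13) = -23744*(-13) = 308672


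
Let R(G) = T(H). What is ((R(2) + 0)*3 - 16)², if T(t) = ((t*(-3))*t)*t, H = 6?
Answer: 3841600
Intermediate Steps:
T(t) = -3*t³ (T(t) = ((-3*t)*t)*t = (-3*t²)*t = -3*t³)
R(G) = -648 (R(G) = -3*6³ = -3*216 = -648)
((R(2) + 0)*3 - 16)² = ((-648 + 0)*3 - 16)² = (-648*3 - 16)² = (-1944 - 16)² = (-1960)² = 3841600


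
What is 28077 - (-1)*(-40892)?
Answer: -12815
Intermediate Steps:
28077 - (-1)*(-40892) = 28077 - 1*40892 = 28077 - 40892 = -12815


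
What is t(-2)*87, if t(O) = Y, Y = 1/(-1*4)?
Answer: -87/4 ≈ -21.750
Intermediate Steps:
Y = -1/4 (Y = 1/(-4) = -1/4 ≈ -0.25000)
t(O) = -1/4
t(-2)*87 = -1/4*87 = -87/4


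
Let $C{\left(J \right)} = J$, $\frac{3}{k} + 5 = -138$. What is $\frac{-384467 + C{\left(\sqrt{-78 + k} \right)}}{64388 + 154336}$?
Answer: $- \frac{384467}{218724} + \frac{i \sqrt{1595451}}{31277532} \approx -1.7578 + 4.0384 \cdot 10^{-5} i$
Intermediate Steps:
$k = - \frac{3}{143}$ ($k = \frac{3}{-5 - 138} = \frac{3}{-143} = 3 \left(- \frac{1}{143}\right) = - \frac{3}{143} \approx -0.020979$)
$\frac{-384467 + C{\left(\sqrt{-78 + k} \right)}}{64388 + 154336} = \frac{-384467 + \sqrt{-78 - \frac{3}{143}}}{64388 + 154336} = \frac{-384467 + \sqrt{- \frac{11157}{143}}}{218724} = \left(-384467 + \frac{i \sqrt{1595451}}{143}\right) \frac{1}{218724} = - \frac{384467}{218724} + \frac{i \sqrt{1595451}}{31277532}$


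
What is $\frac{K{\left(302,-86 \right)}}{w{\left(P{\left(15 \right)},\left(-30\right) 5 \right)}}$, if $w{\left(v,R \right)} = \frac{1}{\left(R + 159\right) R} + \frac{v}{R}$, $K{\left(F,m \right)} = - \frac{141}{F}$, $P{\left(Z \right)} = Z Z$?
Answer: $\frac{95175}{305926} \approx 0.3111$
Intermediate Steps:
$P{\left(Z \right)} = Z^{2}$
$w{\left(v,R \right)} = \frac{v}{R} + \frac{1}{R \left(159 + R\right)}$ ($w{\left(v,R \right)} = \frac{1}{\left(159 + R\right) R} + \frac{v}{R} = \frac{1}{R \left(159 + R\right)} + \frac{v}{R} = \frac{v}{R} + \frac{1}{R \left(159 + R\right)}$)
$\frac{K{\left(302,-86 \right)}}{w{\left(P{\left(15 \right)},\left(-30\right) 5 \right)}} = \frac{\left(-141\right) \frac{1}{302}}{\frac{1}{\left(-30\right) 5} \frac{1}{159 - 150} \left(1 + 159 \cdot 15^{2} + \left(-30\right) 5 \cdot 15^{2}\right)} = \frac{\left(-141\right) \frac{1}{302}}{\frac{1}{-150} \frac{1}{159 - 150} \left(1 + 159 \cdot 225 - 33750\right)} = - \frac{141}{302 \left(- \frac{1 + 35775 - 33750}{150 \cdot 9}\right)} = - \frac{141}{302 \left(\left(- \frac{1}{150}\right) \frac{1}{9} \cdot 2026\right)} = - \frac{141}{302 \left(- \frac{1013}{675}\right)} = \left(- \frac{141}{302}\right) \left(- \frac{675}{1013}\right) = \frac{95175}{305926}$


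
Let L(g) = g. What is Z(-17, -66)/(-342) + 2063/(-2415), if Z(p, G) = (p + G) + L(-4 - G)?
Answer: -24253/30590 ≈ -0.79284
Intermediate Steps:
Z(p, G) = -4 + p (Z(p, G) = (p + G) + (-4 - G) = (G + p) + (-4 - G) = -4 + p)
Z(-17, -66)/(-342) + 2063/(-2415) = (-4 - 17)/(-342) + 2063/(-2415) = -21*(-1/342) + 2063*(-1/2415) = 7/114 - 2063/2415 = -24253/30590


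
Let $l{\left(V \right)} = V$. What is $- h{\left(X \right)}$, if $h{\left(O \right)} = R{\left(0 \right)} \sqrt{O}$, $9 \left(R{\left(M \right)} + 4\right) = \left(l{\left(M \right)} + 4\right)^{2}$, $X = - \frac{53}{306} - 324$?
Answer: $\frac{10 i \sqrt{3372698}}{459} \approx 40.011 i$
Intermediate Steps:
$X = - \frac{99197}{306}$ ($X = \left(-53\right) \frac{1}{306} - 324 = - \frac{53}{306} - 324 = - \frac{99197}{306} \approx -324.17$)
$R{\left(M \right)} = -4 + \frac{\left(4 + M\right)^{2}}{9}$ ($R{\left(M \right)} = -4 + \frac{\left(M + 4\right)^{2}}{9} = -4 + \frac{\left(4 + M\right)^{2}}{9}$)
$h{\left(O \right)} = - \frac{20 \sqrt{O}}{9}$ ($h{\left(O \right)} = \left(-4 + \frac{\left(4 + 0\right)^{2}}{9}\right) \sqrt{O} = \left(-4 + \frac{4^{2}}{9}\right) \sqrt{O} = \left(-4 + \frac{1}{9} \cdot 16\right) \sqrt{O} = \left(-4 + \frac{16}{9}\right) \sqrt{O} = - \frac{20 \sqrt{O}}{9}$)
$- h{\left(X \right)} = - \frac{\left(-20\right) \sqrt{- \frac{99197}{306}}}{9} = - \frac{\left(-20\right) \frac{i \sqrt{3372698}}{102}}{9} = - \frac{\left(-10\right) i \sqrt{3372698}}{459} = \frac{10 i \sqrt{3372698}}{459}$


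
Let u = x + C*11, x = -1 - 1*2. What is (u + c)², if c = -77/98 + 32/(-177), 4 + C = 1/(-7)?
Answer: 15068790025/6140484 ≈ 2454.0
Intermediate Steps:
x = -3 (x = -1 - 2 = -3)
C = -29/7 (C = -4 + 1/(-7) = -4 - ⅐ = -29/7 ≈ -4.1429)
c = -2395/2478 (c = -77*1/98 + 32*(-1/177) = -11/14 - 32/177 = -2395/2478 ≈ -0.96651)
u = -340/7 (u = -3 - 29/7*11 = -3 - 319/7 = -340/7 ≈ -48.571)
(u + c)² = (-340/7 - 2395/2478)² = (-122755/2478)² = 15068790025/6140484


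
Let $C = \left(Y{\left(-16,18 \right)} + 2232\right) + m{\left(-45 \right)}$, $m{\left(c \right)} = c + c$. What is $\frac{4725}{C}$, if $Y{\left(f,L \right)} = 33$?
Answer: $\frac{63}{29} \approx 2.1724$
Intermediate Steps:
$m{\left(c \right)} = 2 c$
$C = 2175$ ($C = \left(33 + 2232\right) + 2 \left(-45\right) = 2265 - 90 = 2175$)
$\frac{4725}{C} = \frac{4725}{2175} = 4725 \cdot \frac{1}{2175} = \frac{63}{29}$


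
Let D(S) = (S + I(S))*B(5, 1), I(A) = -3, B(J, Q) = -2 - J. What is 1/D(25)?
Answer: -1/154 ≈ -0.0064935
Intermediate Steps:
D(S) = 21 - 7*S (D(S) = (S - 3)*(-2 - 1*5) = (-3 + S)*(-2 - 5) = (-3 + S)*(-7) = 21 - 7*S)
1/D(25) = 1/(21 - 7*25) = 1/(21 - 175) = 1/(-154) = -1/154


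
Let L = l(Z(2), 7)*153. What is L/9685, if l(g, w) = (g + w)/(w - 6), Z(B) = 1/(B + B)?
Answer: 4437/38740 ≈ 0.11453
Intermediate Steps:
Z(B) = 1/(2*B)
l(g, w) = (g + w)/(-6 + w)
L = 4437/4 (L = (((1/2)/2 + 7)/(-6 + 7))*153 = (((1/2)*(1/2) + 7)/1)*153 = (1*(1/4 + 7))*153 = (1*(29/4))*153 = (29/4)*153 = 4437/4 ≈ 1109.3)
L/9685 = (4437/4)/9685 = (4437/4)*(1/9685) = 4437/38740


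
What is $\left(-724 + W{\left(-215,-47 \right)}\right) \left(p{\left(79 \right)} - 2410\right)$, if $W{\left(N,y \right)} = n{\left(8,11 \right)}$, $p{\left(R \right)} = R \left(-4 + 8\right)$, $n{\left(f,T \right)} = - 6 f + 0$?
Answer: $1616568$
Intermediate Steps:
$n{\left(f,T \right)} = - 6 f$
$p{\left(R \right)} = 4 R$ ($p{\left(R \right)} = R 4 = 4 R$)
$W{\left(N,y \right)} = -48$ ($W{\left(N,y \right)} = \left(-6\right) 8 = -48$)
$\left(-724 + W{\left(-215,-47 \right)}\right) \left(p{\left(79 \right)} - 2410\right) = \left(-724 - 48\right) \left(4 \cdot 79 - 2410\right) = - 772 \left(316 - 2410\right) = \left(-772\right) \left(-2094\right) = 1616568$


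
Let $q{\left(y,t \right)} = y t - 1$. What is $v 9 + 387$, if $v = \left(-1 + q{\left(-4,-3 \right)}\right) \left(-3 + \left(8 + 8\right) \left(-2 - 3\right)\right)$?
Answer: $-7083$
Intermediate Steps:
$q{\left(y,t \right)} = -1 + t y$ ($q{\left(y,t \right)} = t y - 1 = -1 + t y$)
$v = -830$ ($v = \left(-1 - -11\right) \left(-3 + \left(8 + 8\right) \left(-2 - 3\right)\right) = \left(-1 + \left(-1 + 12\right)\right) \left(-3 + 16 \left(-5\right)\right) = \left(-1 + 11\right) \left(-3 - 80\right) = 10 \left(-83\right) = -830$)
$v 9 + 387 = \left(-830\right) 9 + 387 = -7470 + 387 = -7083$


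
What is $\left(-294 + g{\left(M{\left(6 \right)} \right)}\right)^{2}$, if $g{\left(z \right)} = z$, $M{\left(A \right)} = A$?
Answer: $82944$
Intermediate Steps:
$\left(-294 + g{\left(M{\left(6 \right)} \right)}\right)^{2} = \left(-294 + 6\right)^{2} = \left(-288\right)^{2} = 82944$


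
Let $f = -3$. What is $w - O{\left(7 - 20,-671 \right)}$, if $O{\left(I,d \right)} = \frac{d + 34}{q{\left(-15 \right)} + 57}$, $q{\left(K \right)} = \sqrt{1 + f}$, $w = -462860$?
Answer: $\frac{- 462860 \sqrt{2} + 26382383 i}{\sqrt{2} - 57 i} \approx -4.6285 \cdot 10^{5} - 0.27709 i$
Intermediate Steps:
$q{\left(K \right)} = i \sqrt{2}$ ($q{\left(K \right)} = \sqrt{1 - 3} = \sqrt{-2} = i \sqrt{2}$)
$O{\left(I,d \right)} = \frac{34 + d}{57 + i \sqrt{2}}$ ($O{\left(I,d \right)} = \frac{d + 34}{i \sqrt{2} + 57} = \frac{34 + d}{57 + i \sqrt{2}}$)
$w - O{\left(7 - 20,-671 \right)} = -462860 - \frac{34 - 671}{57 + i \sqrt{2}} = -462860 - \frac{1}{57 + i \sqrt{2}} \left(-637\right) = -462860 - - \frac{637}{57 + i \sqrt{2}} = -462860 + \frac{637}{57 + i \sqrt{2}}$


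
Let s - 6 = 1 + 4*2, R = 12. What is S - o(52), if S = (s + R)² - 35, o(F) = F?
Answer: 642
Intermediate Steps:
s = 15 (s = 6 + (1 + 4*2) = 6 + (1 + 8) = 6 + 9 = 15)
S = 694 (S = (15 + 12)² - 35 = 27² - 35 = 729 - 35 = 694)
S - o(52) = 694 - 1*52 = 694 - 52 = 642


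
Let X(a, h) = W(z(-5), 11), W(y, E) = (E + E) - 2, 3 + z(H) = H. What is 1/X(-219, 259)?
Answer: 1/20 ≈ 0.050000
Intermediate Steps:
z(H) = -3 + H
W(y, E) = -2 + 2*E (W(y, E) = 2*E - 2 = -2 + 2*E)
X(a, h) = 20 (X(a, h) = -2 + 2*11 = -2 + 22 = 20)
1/X(-219, 259) = 1/20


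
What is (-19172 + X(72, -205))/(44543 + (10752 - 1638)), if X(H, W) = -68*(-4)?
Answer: -18900/53657 ≈ -0.35224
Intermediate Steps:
X(H, W) = 272
(-19172 + X(72, -205))/(44543 + (10752 - 1638)) = (-19172 + 272)/(44543 + (10752 - 1638)) = -18900/(44543 + 9114) = -18900/53657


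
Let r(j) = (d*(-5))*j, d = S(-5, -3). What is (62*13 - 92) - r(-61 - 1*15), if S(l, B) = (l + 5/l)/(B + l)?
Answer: 429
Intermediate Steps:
S(l, B) = (l + 5/l)/(B + l)
d = 3/4 (d = (5 + (-5)**2)/((-5)*(-3 - 5)) = -1/5*(5 + 25)/(-8) = -1/5*(-1/8)*30 = 3/4 ≈ 0.75000)
r(j) = -15*j/4 (r(j) = ((3/4)*(-5))*j = -15*j/4)
(62*13 - 92) - r(-61 - 1*15) = (62*13 - 92) - (-15)*(-61 - 1*15)/4 = (806 - 92) - (-15)*(-61 - 15)/4 = 714 - (-15)*(-76)/4 = 714 - 1*285 = 714 - 285 = 429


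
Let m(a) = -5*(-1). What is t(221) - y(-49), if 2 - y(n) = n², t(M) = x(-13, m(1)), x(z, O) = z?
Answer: 2386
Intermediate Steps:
m(a) = 5
t(M) = -13
y(n) = 2 - n²
t(221) - y(-49) = -13 - (2 - 1*(-49)²) = -13 - (2 - 1*2401) = -13 - (2 - 2401) = -13 - 1*(-2399) = -13 + 2399 = 2386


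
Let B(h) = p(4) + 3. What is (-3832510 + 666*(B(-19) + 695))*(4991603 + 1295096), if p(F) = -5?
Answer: -21192286301428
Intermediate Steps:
B(h) = -2 (B(h) = -5 + 3 = -2)
(-3832510 + 666*(B(-19) + 695))*(4991603 + 1295096) = (-3832510 + 666*(-2 + 695))*(4991603 + 1295096) = (-3832510 + 666*693)*6286699 = (-3832510 + 461538)*6286699 = -3370972*6286699 = -21192286301428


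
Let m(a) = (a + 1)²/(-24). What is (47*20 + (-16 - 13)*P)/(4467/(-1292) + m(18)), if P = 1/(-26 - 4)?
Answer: -36471868/717025 ≈ -50.866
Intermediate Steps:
m(a) = -(1 + a)²/24 (m(a) = (1 + a)²*(-1/24) = -(1 + a)²/24)
P = -1/30 (P = 1/(-30) = -1/30 ≈ -0.033333)
(47*20 + (-16 - 13)*P)/(4467/(-1292) + m(18)) = (47*20 + (-16 - 13)*(-1/30))/(4467/(-1292) - (1 + 18)²/24) = (940 - 29*(-1/30))/(4467*(-1/1292) - 1/24*19²) = (940 + 29/30)/(-4467/1292 - 1/24*361) = 28229/(30*(-4467/1292 - 361/24)) = 28229/(30*(-143405/7752)) = (28229/30)*(-7752/143405) = -36471868/717025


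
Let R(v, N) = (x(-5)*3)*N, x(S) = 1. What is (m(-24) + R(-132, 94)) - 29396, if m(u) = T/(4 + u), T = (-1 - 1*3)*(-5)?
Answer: -29115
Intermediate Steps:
T = 20 (T = (-1 - 3)*(-5) = -4*(-5) = 20)
R(v, N) = 3*N (R(v, N) = (1*3)*N = 3*N)
m(u) = 20/(4 + u)
(m(-24) + R(-132, 94)) - 29396 = (20/(4 - 24) + 3*94) - 29396 = (20/(-20) + 282) - 29396 = (20*(-1/20) + 282) - 29396 = (-1 + 282) - 29396 = 281 - 29396 = -29115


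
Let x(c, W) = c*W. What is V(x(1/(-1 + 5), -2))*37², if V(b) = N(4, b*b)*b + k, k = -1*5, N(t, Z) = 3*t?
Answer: -15059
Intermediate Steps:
k = -5
x(c, W) = W*c
V(b) = -5 + 12*b (V(b) = (3*4)*b - 5 = 12*b - 5 = -5 + 12*b)
V(x(1/(-1 + 5), -2))*37² = (-5 + 12*(-2/(-1 + 5)))*37² = (-5 + 12*(-2/4))*1369 = (-5 + 12*(-2*¼))*1369 = (-5 + 12*(-½))*1369 = (-5 - 6)*1369 = -11*1369 = -15059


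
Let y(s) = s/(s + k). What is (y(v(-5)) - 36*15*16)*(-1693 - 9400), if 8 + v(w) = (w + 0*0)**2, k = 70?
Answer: 8338197659/87 ≈ 9.5841e+7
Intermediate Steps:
v(w) = -8 + w**2 (v(w) = -8 + (w + 0*0)**2 = -8 + (w + 0)**2 = -8 + w**2)
y(s) = s/(70 + s) (y(s) = s/(s + 70) = s/(70 + s))
(y(v(-5)) - 36*15*16)*(-1693 - 9400) = ((-8 + (-5)**2)/(70 + (-8 + (-5)**2)) - 36*15*16)*(-1693 - 9400) = ((-8 + 25)/(70 + (-8 + 25)) - 540*16)*(-11093) = (17/(70 + 17) - 8640)*(-11093) = (17/87 - 8640)*(-11093) = -751663/87*(-11093) = 8338197659/87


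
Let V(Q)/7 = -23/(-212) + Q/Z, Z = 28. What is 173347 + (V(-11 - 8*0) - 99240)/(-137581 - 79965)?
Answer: 3997370844623/23059876 ≈ 1.7335e+5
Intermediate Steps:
V(Q) = 161/212 + Q/4 (V(Q) = 7*(-23/(-212) + Q/28) = 7*(-23*(-1/212) + Q*(1/28)) = 7*(23/212 + Q/28) = 161/212 + Q/4)
173347 + (V(-11 - 8*0) - 99240)/(-137581 - 79965) = 173347 + ((161/212 + (-11 - 8*0)/4) - 99240)/(-137581 - 79965) = 173347 + ((161/212 + (-11 + 0)/4) - 99240)/(-217546) = 173347 + ((161/212 + (1/4)*(-11)) - 99240)*(-1/217546) = 173347 + ((161/212 - 11/4) - 99240)*(-1/217546) = 173347 + (-211/106 - 99240)*(-1/217546) = 173347 - 10519651/106*(-1/217546) = 173347 + 10519651/23059876 = 3997370844623/23059876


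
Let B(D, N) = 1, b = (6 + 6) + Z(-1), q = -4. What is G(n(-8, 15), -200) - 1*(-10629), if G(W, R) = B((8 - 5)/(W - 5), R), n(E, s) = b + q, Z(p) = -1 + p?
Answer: 10630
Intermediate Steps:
b = 10 (b = (6 + 6) + (-1 - 1) = 12 - 2 = 10)
n(E, s) = 6 (n(E, s) = 10 - 4 = 6)
G(W, R) = 1
G(n(-8, 15), -200) - 1*(-10629) = 1 - 1*(-10629) = 1 + 10629 = 10630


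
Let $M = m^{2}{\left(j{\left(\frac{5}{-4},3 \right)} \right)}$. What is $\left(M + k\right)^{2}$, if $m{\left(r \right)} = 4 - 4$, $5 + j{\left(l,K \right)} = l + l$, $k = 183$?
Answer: $33489$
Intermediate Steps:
$j{\left(l,K \right)} = -5 + 2 l$ ($j{\left(l,K \right)} = -5 + \left(l + l\right) = -5 + 2 l$)
$m{\left(r \right)} = 0$ ($m{\left(r \right)} = 4 - 4 = 0$)
$M = 0$ ($M = 0^{2} = 0$)
$\left(M + k\right)^{2} = \left(0 + 183\right)^{2} = 183^{2} = 33489$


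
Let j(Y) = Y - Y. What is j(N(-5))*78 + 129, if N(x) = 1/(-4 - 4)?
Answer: 129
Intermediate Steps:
N(x) = -⅛ (N(x) = 1/(-8) = -⅛)
j(Y) = 0
j(N(-5))*78 + 129 = 0*78 + 129 = 0 + 129 = 129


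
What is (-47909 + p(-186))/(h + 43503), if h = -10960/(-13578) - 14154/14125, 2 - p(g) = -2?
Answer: -4593832010625/4171685184869 ≈ -1.1012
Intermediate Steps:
p(g) = 4 (p(g) = 2 - 1*(-2) = 2 + 2 = 4)
h = -18686506/95894625 (h = -10960*(-1/13578) - 14154*1/14125 = 5480/6789 - 14154/14125 = -18686506/95894625 ≈ -0.19486)
(-47909 + p(-186))/(h + 43503) = (-47909 + 4)/(-18686506/95894625 + 43503) = -47905/4171685184869/95894625 = -47905*95894625/4171685184869 = -4593832010625/4171685184869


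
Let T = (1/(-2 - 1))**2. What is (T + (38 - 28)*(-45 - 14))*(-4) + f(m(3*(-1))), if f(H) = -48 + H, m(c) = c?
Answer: 20777/9 ≈ 2308.6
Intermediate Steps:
T = 1/9 (T = (1/(-3))**2 = (-1/3)**2 = 1/9 ≈ 0.11111)
(T + (38 - 28)*(-45 - 14))*(-4) + f(m(3*(-1))) = (1/9 + (38 - 28)*(-45 - 14))*(-4) + (-48 + 3*(-1)) = (1/9 + 10*(-59))*(-4) + (-48 - 3) = (1/9 - 590)*(-4) - 51 = -5309/9*(-4) - 51 = 21236/9 - 51 = 20777/9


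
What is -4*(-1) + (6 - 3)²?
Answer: 13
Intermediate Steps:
-4*(-1) + (6 - 3)² = 4 + 3² = 4 + 9 = 13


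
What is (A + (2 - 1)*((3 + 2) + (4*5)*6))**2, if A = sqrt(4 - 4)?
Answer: 15625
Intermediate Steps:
A = 0 (A = sqrt(0) = 0)
(A + (2 - 1)*((3 + 2) + (4*5)*6))**2 = (0 + (2 - 1)*((3 + 2) + (4*5)*6))**2 = (0 + 1*(5 + 20*6))**2 = (0 + 1*(5 + 120))**2 = (0 + 1*125)**2 = (0 + 125)**2 = 125**2 = 15625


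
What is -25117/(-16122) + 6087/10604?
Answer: 182237641/85478844 ≈ 2.1320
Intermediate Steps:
-25117/(-16122) + 6087/10604 = -25117*(-1/16122) + 6087*(1/10604) = 25117/16122 + 6087/10604 = 182237641/85478844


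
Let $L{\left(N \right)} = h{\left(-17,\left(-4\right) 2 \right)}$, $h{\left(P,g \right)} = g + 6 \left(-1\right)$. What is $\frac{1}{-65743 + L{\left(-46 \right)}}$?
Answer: $- \frac{1}{65757} \approx -1.5208 \cdot 10^{-5}$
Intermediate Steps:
$h{\left(P,g \right)} = -6 + g$ ($h{\left(P,g \right)} = g - 6 = -6 + g$)
$L{\left(N \right)} = -14$ ($L{\left(N \right)} = -6 - 8 = -14$)
$\frac{1}{-65743 + L{\left(-46 \right)}} = \frac{1}{-65743 - 14} = \frac{1}{-65757} = - \frac{1}{65757}$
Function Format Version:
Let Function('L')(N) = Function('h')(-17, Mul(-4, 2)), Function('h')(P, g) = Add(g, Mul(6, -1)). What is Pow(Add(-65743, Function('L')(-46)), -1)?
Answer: Rational(-1, 65757) ≈ -1.5208e-5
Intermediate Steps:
Function('h')(P, g) = Add(-6, g) (Function('h')(P, g) = Add(g, -6) = Add(-6, g))
Function('L')(N) = -14 (Function('L')(N) = Add(-6, Mul(-4, 2)) = Add(-6, -8) = -14)
Pow(Add(-65743, Function('L')(-46)), -1) = Pow(Add(-65743, -14), -1) = Pow(-65757, -1) = Rational(-1, 65757)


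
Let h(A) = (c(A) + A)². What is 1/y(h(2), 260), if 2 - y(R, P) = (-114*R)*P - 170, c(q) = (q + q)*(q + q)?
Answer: 1/9603532 ≈ 1.0413e-7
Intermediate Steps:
c(q) = 4*q² (c(q) = (2*q)*(2*q) = 4*q²)
h(A) = (A + 4*A²)² (h(A) = (4*A² + A)² = (A + 4*A²)²)
y(R, P) = 172 + 114*P*R (y(R, P) = 2 - ((-114*R)*P - 170) = 2 - (-114*P*R - 170) = 2 - (-170 - 114*P*R) = 2 + (170 + 114*P*R) = 172 + 114*P*R)
1/y(h(2), 260) = 1/(172 + 114*260*(2²*(1 + 4*2)²)) = 1/(172 + 114*260*(4*(1 + 8)²)) = 1/(172 + 114*260*(4*9²)) = 1/(172 + 114*260*(4*81)) = 1/(172 + 114*260*324) = 1/(172 + 9603360) = 1/9603532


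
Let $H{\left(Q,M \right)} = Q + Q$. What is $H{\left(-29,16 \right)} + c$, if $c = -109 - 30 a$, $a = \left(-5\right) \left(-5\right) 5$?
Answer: $-3917$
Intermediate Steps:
$H{\left(Q,M \right)} = 2 Q$
$a = 125$ ($a = 25 \cdot 5 = 125$)
$c = -3859$ ($c = -109 - 3750 = -3859$)
$H{\left(-29,16 \right)} + c = 2 \left(-29\right) - 3859 = -58 - 3859 = -3917$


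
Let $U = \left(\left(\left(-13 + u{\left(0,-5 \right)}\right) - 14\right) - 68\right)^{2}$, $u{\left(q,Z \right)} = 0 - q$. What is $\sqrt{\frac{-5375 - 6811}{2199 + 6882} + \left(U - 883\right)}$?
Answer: $\frac{2 \sqrt{2071962329}}{1009} \approx 90.226$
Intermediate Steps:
$u{\left(q,Z \right)} = - q$
$U = 9025$ ($U = \left(\left(\left(-13 - 0\right) - 14\right) - 68\right)^{2} = \left(\left(\left(-13 + 0\right) - 14\right) - 68\right)^{2} = \left(\left(-13 - 14\right) - 68\right)^{2} = \left(-27 - 68\right)^{2} = \left(-95\right)^{2} = 9025$)
$\sqrt{\frac{-5375 - 6811}{2199 + 6882} + \left(U - 883\right)} = \sqrt{\frac{-5375 - 6811}{2199 + 6882} + \left(9025 - 883\right)} = \sqrt{- \frac{12186}{9081} + 8142} = \sqrt{\left(-12186\right) \frac{1}{9081} + 8142} = \sqrt{- \frac{1354}{1009} + 8142} = \sqrt{\frac{8213924}{1009}} = \frac{2 \sqrt{2071962329}}{1009}$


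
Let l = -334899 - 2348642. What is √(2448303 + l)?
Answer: I*√235238 ≈ 485.01*I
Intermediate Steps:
l = -2683541
√(2448303 + l) = √(2448303 - 2683541) = √(-235238) = I*√235238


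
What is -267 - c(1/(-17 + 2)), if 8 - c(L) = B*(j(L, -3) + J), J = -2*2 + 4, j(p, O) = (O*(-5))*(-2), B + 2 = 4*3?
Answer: -575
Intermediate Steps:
B = 10 (B = -2 + 4*3 = -2 + 12 = 10)
j(p, O) = 10*O (j(p, O) = -5*O*(-2) = 10*O)
J = 0 (J = -4 + 4 = 0)
c(L) = 308 (c(L) = 8 - 10*(10*(-3) + 0) = 8 - 10*(-30 + 0) = 8 - 10*(-30) = 8 - 1*(-300) = 8 + 300 = 308)
-267 - c(1/(-17 + 2)) = -267 - 1*308 = -267 - 308 = -575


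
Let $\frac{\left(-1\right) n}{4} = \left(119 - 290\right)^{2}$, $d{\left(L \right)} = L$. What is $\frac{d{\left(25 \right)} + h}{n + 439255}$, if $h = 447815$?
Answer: $\frac{447840}{322291} \approx 1.3896$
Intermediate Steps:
$n = -116964$ ($n = - 4 \left(119 - 290\right)^{2} = - 4 \left(-171\right)^{2} = \left(-4\right) 29241 = -116964$)
$\frac{d{\left(25 \right)} + h}{n + 439255} = \frac{25 + 447815}{-116964 + 439255} = \frac{447840}{322291}$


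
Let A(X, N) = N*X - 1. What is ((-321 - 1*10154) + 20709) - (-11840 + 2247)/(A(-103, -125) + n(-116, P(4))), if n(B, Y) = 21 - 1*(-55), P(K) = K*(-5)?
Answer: 132539893/12950 ≈ 10235.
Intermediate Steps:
A(X, N) = -1 + N*X
P(K) = -5*K
n(B, Y) = 76 (n(B, Y) = 21 + 55 = 76)
((-321 - 1*10154) + 20709) - (-11840 + 2247)/(A(-103, -125) + n(-116, P(4))) = ((-321 - 1*10154) + 20709) - (-11840 + 2247)/((-1 - 125*(-103)) + 76) = ((-321 - 10154) + 20709) - (-9593)/((-1 + 12875) + 76) = (-10475 + 20709) - (-9593)/(12874 + 76) = 10234 - (-9593)/12950 = 10234 - 1*(-9593/12950) = 10234 + 9593/12950 = 132539893/12950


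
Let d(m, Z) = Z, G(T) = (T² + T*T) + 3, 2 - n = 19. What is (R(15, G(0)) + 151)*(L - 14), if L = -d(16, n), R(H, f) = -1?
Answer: 450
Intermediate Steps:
n = -17 (n = 2 - 1*19 = 2 - 19 = -17)
G(T) = 3 + 2*T² (G(T) = (T² + T²) + 3 = 2*T² + 3 = 3 + 2*T²)
L = 17 (L = -1*(-17) = 17)
(R(15, G(0)) + 151)*(L - 14) = (-1 + 151)*(17 - 14) = 150*3 = 450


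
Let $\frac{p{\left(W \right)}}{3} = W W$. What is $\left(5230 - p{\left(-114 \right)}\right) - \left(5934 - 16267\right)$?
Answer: $-23425$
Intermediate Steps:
$p{\left(W \right)} = 3 W^{2}$ ($p{\left(W \right)} = 3 W W = 3 W^{2}$)
$\left(5230 - p{\left(-114 \right)}\right) - \left(5934 - 16267\right) = \left(5230 - 3 \left(-114\right)^{2}\right) - \left(5934 - 16267\right) = \left(5230 - 3 \cdot 12996\right) - -10333 = \left(5230 - 38988\right) + 10333 = -33758 + 10333 = -23425$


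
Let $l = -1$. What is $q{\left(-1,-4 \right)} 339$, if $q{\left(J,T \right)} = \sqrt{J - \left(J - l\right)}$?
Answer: $339 i \approx 339.0 i$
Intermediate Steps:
$q{\left(J,T \right)} = i$ ($q{\left(J,T \right)} = \sqrt{J - \left(1 + J\right)} = \sqrt{-1} = i$)
$q{\left(-1,-4 \right)} 339 = i 339 = 339 i$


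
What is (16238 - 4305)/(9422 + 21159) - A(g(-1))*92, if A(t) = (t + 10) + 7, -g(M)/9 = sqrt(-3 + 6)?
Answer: -47816751/30581 + 828*sqrt(3) ≈ -129.47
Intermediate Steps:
g(M) = -9*sqrt(3) (g(M) = -9*sqrt(-3 + 6) = -9*sqrt(3))
A(t) = 17 + t (A(t) = (10 + t) + 7 = 17 + t)
(16238 - 4305)/(9422 + 21159) - A(g(-1))*92 = (16238 - 4305)/(9422 + 21159) - (17 - 9*sqrt(3))*92 = 11933/30581 - (1564 - 828*sqrt(3)) = 11933*(1/30581) + (-1564 + 828*sqrt(3)) = 11933/30581 + (-1564 + 828*sqrt(3)) = -47816751/30581 + 828*sqrt(3)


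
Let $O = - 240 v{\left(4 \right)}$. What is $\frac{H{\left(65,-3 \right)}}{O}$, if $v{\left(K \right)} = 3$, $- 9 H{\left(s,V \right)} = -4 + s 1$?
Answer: $\frac{61}{6480} \approx 0.0094136$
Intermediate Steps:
$H{\left(s,V \right)} = \frac{4}{9} - \frac{s}{9}$ ($H{\left(s,V \right)} = - \frac{-4 + s 1}{9} = - \frac{-4 + s}{9} = \frac{4}{9} - \frac{s}{9}$)
$O = -720$ ($O = \left(-240\right) 3 = -720$)
$\frac{H{\left(65,-3 \right)}}{O} = \frac{\frac{4}{9} - \frac{65}{9}}{-720} = \left(\frac{4}{9} - \frac{65}{9}\right) \left(- \frac{1}{720}\right) = \left(- \frac{61}{9}\right) \left(- \frac{1}{720}\right) = \frac{61}{6480}$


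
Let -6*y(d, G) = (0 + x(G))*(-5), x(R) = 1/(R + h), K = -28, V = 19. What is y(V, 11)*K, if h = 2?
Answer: -70/39 ≈ -1.7949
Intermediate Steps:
x(R) = 1/(2 + R) (x(R) = 1/(R + 2) = 1/(2 + R))
y(d, G) = 5/(6*(2 + G)) (y(d, G) = -(0 + 1/(2 + G))*(-5)/6 = -(-5)/(6*(2 + G)) = 5/(6*(2 + G)))
y(V, 11)*K = (5/(6*(2 + 11)))*(-28) = ((⅚)/13)*(-28) = ((⅚)*(1/13))*(-28) = (5/78)*(-28) = -70/39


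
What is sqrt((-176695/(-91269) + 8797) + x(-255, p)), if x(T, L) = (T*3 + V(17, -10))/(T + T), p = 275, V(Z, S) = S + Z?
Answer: sqrt(58849860393697045)/2585955 ≈ 93.811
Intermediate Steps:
x(T, L) = (7 + 3*T)/(2*T) (x(T, L) = (T*3 + (-10 + 17))/(T + T) = (3*T + 7)/((2*T)) = (7 + 3*T)*(1/(2*T)) = (7 + 3*T)/(2*T))
sqrt((-176695/(-91269) + 8797) + x(-255, p)) = sqrt((-176695/(-91269) + 8797) + (1/2)*(7 + 3*(-255))/(-255)) = sqrt((-176695*(-1/91269) + 8797) + (1/2)*(-1/255)*(7 - 765)) = sqrt((176695/91269 + 8797) + (1/2)*(-1/255)*(-758)) = sqrt(803070088/91269 + 379/255) = sqrt(68272487797/7757865) = sqrt(58849860393697045)/2585955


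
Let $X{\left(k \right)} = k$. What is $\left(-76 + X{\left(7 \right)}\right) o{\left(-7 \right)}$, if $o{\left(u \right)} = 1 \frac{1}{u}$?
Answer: $\frac{69}{7} \approx 9.8571$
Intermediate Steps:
$o{\left(u \right)} = \frac{1}{u}$
$\left(-76 + X{\left(7 \right)}\right) o{\left(-7 \right)} = \frac{-76 + 7}{-7} = \left(-69\right) \left(- \frac{1}{7}\right) = \frac{69}{7}$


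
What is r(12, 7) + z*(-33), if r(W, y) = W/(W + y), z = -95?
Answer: 59577/19 ≈ 3135.6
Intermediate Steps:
r(12, 7) + z*(-33) = 12/(12 + 7) - 95*(-33) = 12/19 + 3135 = 59577/19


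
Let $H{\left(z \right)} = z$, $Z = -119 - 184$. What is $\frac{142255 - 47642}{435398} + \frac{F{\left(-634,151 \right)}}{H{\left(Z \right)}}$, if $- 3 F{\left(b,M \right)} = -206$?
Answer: $- \frac{3688771}{395776782} \approx -0.0093203$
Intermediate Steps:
$Z = -303$
$F{\left(b,M \right)} = \frac{206}{3}$ ($F{\left(b,M \right)} = \left(- \frac{1}{3}\right) \left(-206\right) = \frac{206}{3}$)
$\frac{142255 - 47642}{435398} + \frac{F{\left(-634,151 \right)}}{H{\left(Z \right)}} = \frac{142255 - 47642}{435398} + \frac{206}{3 \left(-303\right)} = 94613 \cdot \frac{1}{435398} + \frac{206}{3} \left(- \frac{1}{303}\right) = \frac{94613}{435398} - \frac{206}{909} = - \frac{3688771}{395776782}$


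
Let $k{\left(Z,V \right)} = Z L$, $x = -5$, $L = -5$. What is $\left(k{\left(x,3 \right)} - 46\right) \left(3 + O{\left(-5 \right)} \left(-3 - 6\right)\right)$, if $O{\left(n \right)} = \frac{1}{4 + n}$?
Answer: $-252$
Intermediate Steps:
$k{\left(Z,V \right)} = - 5 Z$ ($k{\left(Z,V \right)} = Z \left(-5\right) = - 5 Z$)
$\left(k{\left(x,3 \right)} - 46\right) \left(3 + O{\left(-5 \right)} \left(-3 - 6\right)\right) = \left(\left(-5\right) \left(-5\right) - 46\right) \left(3 + \frac{-3 - 6}{4 - 5}\right) = \left(25 - 46\right) \left(3 + \frac{-3 - 6}{-1}\right) = - 21 \left(3 - -9\right) = - 21 \left(3 + 9\right) = \left(-21\right) 12 = -252$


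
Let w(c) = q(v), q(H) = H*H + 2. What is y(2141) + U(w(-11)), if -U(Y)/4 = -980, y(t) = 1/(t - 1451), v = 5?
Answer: 2704801/690 ≈ 3920.0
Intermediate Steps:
q(H) = 2 + H² (q(H) = H² + 2 = 2 + H²)
w(c) = 27 (w(c) = 2 + 5² = 2 + 25 = 27)
y(t) = 1/(-1451 + t)
U(Y) = 3920 (U(Y) = -4*(-980) = 3920)
y(2141) + U(w(-11)) = 1/(-1451 + 2141) + 3920 = 1/690 + 3920 = 2704801/690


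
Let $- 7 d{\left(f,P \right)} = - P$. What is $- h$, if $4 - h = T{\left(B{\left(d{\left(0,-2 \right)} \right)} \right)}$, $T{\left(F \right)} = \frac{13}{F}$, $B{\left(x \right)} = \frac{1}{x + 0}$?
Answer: $- \frac{54}{7} \approx -7.7143$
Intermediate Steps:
$d{\left(f,P \right)} = \frac{P}{7}$ ($d{\left(f,P \right)} = - \frac{\left(-1\right) P}{7} = \frac{P}{7}$)
$B{\left(x \right)} = \frac{1}{x}$
$h = \frac{54}{7}$ ($h = 4 - \frac{13}{\frac{1}{\frac{1}{7} \left(-2\right)}} = 4 - \frac{13}{\frac{1}{- \frac{2}{7}}} = 4 - \frac{13}{- \frac{7}{2}} = 4 - 13 \left(- \frac{2}{7}\right) = 4 - - \frac{26}{7} = 4 + \frac{26}{7} = \frac{54}{7} \approx 7.7143$)
$- h = \left(-1\right) \frac{54}{7} = - \frac{54}{7}$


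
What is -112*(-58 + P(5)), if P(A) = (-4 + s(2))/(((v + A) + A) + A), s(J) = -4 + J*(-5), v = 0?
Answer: 33152/5 ≈ 6630.4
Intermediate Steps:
s(J) = -4 - 5*J
P(A) = -6/A (P(A) = (-4 + (-4 - 5*2))/(((0 + A) + A) + A) = (-4 + (-4 - 10))/((A + A) + A) = (-4 - 14)/(2*A + A) = -18*1/(3*A) = -6/A)
-112*(-58 + P(5)) = -112*(-58 - 6/5) = -112*(-296/5) = 33152/5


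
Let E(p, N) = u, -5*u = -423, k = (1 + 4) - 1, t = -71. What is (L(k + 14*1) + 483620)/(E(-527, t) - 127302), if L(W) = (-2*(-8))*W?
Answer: -2419540/636087 ≈ -3.8038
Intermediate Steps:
k = 4 (k = 5 - 1 = 4)
u = 423/5 (u = -⅕*(-423) = 423/5 ≈ 84.600)
E(p, N) = 423/5
L(W) = 16*W
(L(k + 14*1) + 483620)/(E(-527, t) - 127302) = (16*(4 + 14*1) + 483620)/(423/5 - 127302) = (16*(4 + 14) + 483620)/(-636087/5) = (16*18 + 483620)*(-5/636087) = (288 + 483620)*(-5/636087) = 483908*(-5/636087) = -2419540/636087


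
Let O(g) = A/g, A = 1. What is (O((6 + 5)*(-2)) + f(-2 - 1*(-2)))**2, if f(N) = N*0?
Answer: 1/484 ≈ 0.0020661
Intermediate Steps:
f(N) = 0
O(g) = 1/g
(O((6 + 5)*(-2)) + f(-2 - 1*(-2)))**2 = (1/((6 + 5)*(-2)) + 0)**2 = (1/(11*(-2)) + 0)**2 = (1/(-22) + 0)**2 = (-1/22 + 0)**2 = (-1/22)**2 = 1/484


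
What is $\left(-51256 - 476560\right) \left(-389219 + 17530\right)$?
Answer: $196183401224$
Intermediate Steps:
$\left(-51256 - 476560\right) \left(-389219 + 17530\right) = \left(-527816\right) \left(-371689\right) = 196183401224$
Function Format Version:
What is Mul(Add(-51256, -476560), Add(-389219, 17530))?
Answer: 196183401224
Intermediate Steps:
Mul(Add(-51256, -476560), Add(-389219, 17530)) = Mul(-527816, -371689) = 196183401224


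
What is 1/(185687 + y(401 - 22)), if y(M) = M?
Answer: 1/186066 ≈ 5.3744e-6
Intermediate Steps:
1/(185687 + y(401 - 22)) = 1/(185687 + (401 - 22)) = 1/(185687 + 379) = 1/186066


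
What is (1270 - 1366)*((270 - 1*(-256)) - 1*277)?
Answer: -23904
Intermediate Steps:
(1270 - 1366)*((270 - 1*(-256)) - 1*277) = -96*((270 + 256) - 277) = -96*(526 - 277) = -96*249 = -23904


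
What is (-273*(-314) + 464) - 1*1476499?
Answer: -1390313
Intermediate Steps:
(-273*(-314) + 464) - 1*1476499 = (85722 + 464) - 1476499 = 86186 - 1476499 = -1390313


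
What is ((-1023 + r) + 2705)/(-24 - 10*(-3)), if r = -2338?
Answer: -328/3 ≈ -109.33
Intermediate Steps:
((-1023 + r) + 2705)/(-24 - 10*(-3)) = ((-1023 - 2338) + 2705)/(-24 - 10*(-3)) = (-3361 + 2705)/(-24 + 30) = -656/6 = -656*⅙ = -328/3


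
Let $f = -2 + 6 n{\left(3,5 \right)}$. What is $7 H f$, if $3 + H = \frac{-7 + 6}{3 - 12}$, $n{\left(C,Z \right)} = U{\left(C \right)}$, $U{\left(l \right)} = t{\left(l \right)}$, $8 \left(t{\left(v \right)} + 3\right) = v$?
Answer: $\frac{6461}{18} \approx 358.94$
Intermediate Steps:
$t{\left(v \right)} = -3 + \frac{v}{8}$
$U{\left(l \right)} = -3 + \frac{l}{8}$
$n{\left(C,Z \right)} = -3 + \frac{C}{8}$
$H = - \frac{26}{9}$ ($H = -3 + \frac{-7 + 6}{3 - 12} = -3 - \frac{1}{-9} = -3 - - \frac{1}{9} = -3 + \frac{1}{9} = - \frac{26}{9} \approx -2.8889$)
$f = - \frac{71}{4}$ ($f = -2 + 6 \left(-3 + \frac{1}{8} \cdot 3\right) = -2 + 6 \left(-3 + \frac{3}{8}\right) = -2 + 6 \left(- \frac{21}{8}\right) = -2 - \frac{63}{4} = - \frac{71}{4} \approx -17.75$)
$7 H f = 7 \left(- \frac{26}{9}\right) \left(- \frac{71}{4}\right) = \left(- \frac{182}{9}\right) \left(- \frac{71}{4}\right) = \frac{6461}{18}$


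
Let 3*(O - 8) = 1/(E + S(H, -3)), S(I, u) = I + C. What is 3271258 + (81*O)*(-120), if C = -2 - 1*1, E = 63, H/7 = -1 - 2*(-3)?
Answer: 60675814/19 ≈ 3.1935e+6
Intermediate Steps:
H = 35 (H = 7*(-1 - 2*(-3)) = 7*(-1 + 6) = 7*5 = 35)
C = -3 (C = -2 - 1 = -3)
S(I, u) = -3 + I (S(I, u) = I - 3 = -3 + I)
O = 2281/285 (O = 8 + 1/(3*(63 + (-3 + 35))) = 8 + 1/(3*(63 + 32)) = 8 + (⅓)/95 = 8 + (⅓)*(1/95) = 8 + 1/285 = 2281/285 ≈ 8.0035)
3271258 + (81*O)*(-120) = 3271258 + (81*(2281/285))*(-120) = 3271258 + (61587/95)*(-120) = 3271258 - 1478088/19 = 60675814/19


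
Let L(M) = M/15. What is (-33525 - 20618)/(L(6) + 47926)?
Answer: -270715/239632 ≈ -1.1297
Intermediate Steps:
L(M) = M/15 (L(M) = M*(1/15) = M/15)
(-33525 - 20618)/(L(6) + 47926) = (-33525 - 20618)/((1/15)*6 + 47926) = -54143/(2/5 + 47926) = -54143/239632/5 = -54143*5/239632 = -270715/239632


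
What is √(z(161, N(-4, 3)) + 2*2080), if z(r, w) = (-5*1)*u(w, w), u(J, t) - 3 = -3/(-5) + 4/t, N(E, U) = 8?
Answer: √16558/2 ≈ 64.339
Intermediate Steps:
u(J, t) = 18/5 + 4/t (u(J, t) = 3 + (-3/(-5) + 4/t) = 3 + (-3*(-⅕) + 4/t) = 3 + (⅗ + 4/t) = 18/5 + 4/t)
z(r, w) = -18 - 20/w (z(r, w) = (-5*1)*(18/5 + 4/w) = -5*(18/5 + 4/w) = -18 - 20/w)
√(z(161, N(-4, 3)) + 2*2080) = √((-18 - 20/8) + 2*2080) = √((-18 - 20*⅛) + 4160) = √((-18 - 5/2) + 4160) = √(-41/2 + 4160) = √(8279/2) = √16558/2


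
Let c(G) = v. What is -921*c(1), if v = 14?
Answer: -12894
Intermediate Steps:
c(G) = 14
-921*c(1) = -921*14 = -12894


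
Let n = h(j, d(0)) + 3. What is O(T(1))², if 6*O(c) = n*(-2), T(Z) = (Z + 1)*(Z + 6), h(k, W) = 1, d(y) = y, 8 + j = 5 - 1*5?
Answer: 16/9 ≈ 1.7778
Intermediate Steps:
j = -8 (j = -8 + (5 - 1*5) = -8 + (5 - 5) = -8 + 0 = -8)
n = 4 (n = 1 + 3 = 4)
T(Z) = (1 + Z)*(6 + Z)
O(c) = -4/3 (O(c) = (4*(-2))/6 = (⅙)*(-8) = -4/3)
O(T(1))² = (-4/3)² = 16/9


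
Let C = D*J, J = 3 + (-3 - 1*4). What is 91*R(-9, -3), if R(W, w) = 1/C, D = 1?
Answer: -91/4 ≈ -22.750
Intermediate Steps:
J = -4 (J = 3 + (-3 - 4) = 3 - 7 = -4)
C = -4 (C = 1*(-4) = -4)
R(W, w) = -1/4 (R(W, w) = 1/(-4) = -1/4)
91*R(-9, -3) = 91*(-1/4) = -91/4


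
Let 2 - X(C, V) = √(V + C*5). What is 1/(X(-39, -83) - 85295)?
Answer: I/(√278 - 85293*I) ≈ -1.1724e-5 + 2.2919e-9*I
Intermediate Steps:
X(C, V) = 2 - √(V + 5*C) (X(C, V) = 2 - √(V + C*5) = 2 - √(V + 5*C))
1/(X(-39, -83) - 85295) = 1/((2 - √(-83 + 5*(-39))) - 85295) = 1/((2 - √(-83 - 195)) - 85295) = 1/((2 - √(-278)) - 85295) = 1/((2 - I*√278) - 85295) = 1/(-85293 - I*√278)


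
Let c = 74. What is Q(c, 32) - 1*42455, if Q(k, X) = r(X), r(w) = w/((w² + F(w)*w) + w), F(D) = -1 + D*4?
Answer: -6792799/160 ≈ -42455.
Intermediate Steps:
F(D) = -1 + 4*D
r(w) = w/(w + w² + w*(-1 + 4*w)) (r(w) = w/((w² + (-1 + 4*w)*w) + w) = w/((w² + w*(-1 + 4*w)) + w) = w/(w + w² + w*(-1 + 4*w)))
Q(k, X) = 1/(5*X)
Q(c, 32) - 1*42455 = (⅕)/32 - 1*42455 = (⅕)*(1/32) - 42455 = 1/160 - 42455 = -6792799/160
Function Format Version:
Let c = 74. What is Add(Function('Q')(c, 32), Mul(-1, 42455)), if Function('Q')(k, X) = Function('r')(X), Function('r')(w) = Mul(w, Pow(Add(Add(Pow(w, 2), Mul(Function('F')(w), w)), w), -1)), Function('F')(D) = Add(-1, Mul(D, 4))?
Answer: Rational(-6792799, 160) ≈ -42455.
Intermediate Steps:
Function('F')(D) = Add(-1, Mul(4, D))
Function('r')(w) = Mul(w, Pow(Add(w, Pow(w, 2), Mul(w, Add(-1, Mul(4, w)))), -1)) (Function('r')(w) = Mul(w, Pow(Add(Add(Pow(w, 2), Mul(Add(-1, Mul(4, w)), w)), w), -1)) = Mul(w, Pow(Add(Add(Pow(w, 2), Mul(w, Add(-1, Mul(4, w)))), w), -1)) = Mul(w, Pow(Add(w, Pow(w, 2), Mul(w, Add(-1, Mul(4, w)))), -1)))
Function('Q')(k, X) = Mul(Rational(1, 5), Pow(X, -1))
Add(Function('Q')(c, 32), Mul(-1, 42455)) = Add(Mul(Rational(1, 5), Pow(32, -1)), Mul(-1, 42455)) = Add(Mul(Rational(1, 5), Rational(1, 32)), -42455) = Add(Rational(1, 160), -42455) = Rational(-6792799, 160)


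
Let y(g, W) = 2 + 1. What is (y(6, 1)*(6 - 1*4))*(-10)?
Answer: -60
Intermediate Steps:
y(g, W) = 3
(y(6, 1)*(6 - 1*4))*(-10) = (3*(6 - 1*4))*(-10) = (3*(6 - 4))*(-10) = (3*2)*(-10) = 6*(-10) = -60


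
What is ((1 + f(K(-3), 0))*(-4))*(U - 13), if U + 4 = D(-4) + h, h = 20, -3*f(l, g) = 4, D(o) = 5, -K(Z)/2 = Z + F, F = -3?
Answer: 32/3 ≈ 10.667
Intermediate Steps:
K(Z) = 6 - 2*Z (K(Z) = -2*(Z - 3) = -2*(-3 + Z) = 6 - 2*Z)
f(l, g) = -4/3 (f(l, g) = -1/3*4 = -4/3)
U = 21 (U = -4 + (5 + 20) = -4 + 25 = 21)
((1 + f(K(-3), 0))*(-4))*(U - 13) = ((1 - 4/3)*(-4))*(21 - 13) = -1/3*(-4)*8 = (4/3)*8 = 32/3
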